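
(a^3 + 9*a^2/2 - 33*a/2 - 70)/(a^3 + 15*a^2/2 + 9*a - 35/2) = (a - 4)/(a - 1)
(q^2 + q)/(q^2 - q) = (q + 1)/(q - 1)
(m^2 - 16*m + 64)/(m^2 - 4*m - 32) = (m - 8)/(m + 4)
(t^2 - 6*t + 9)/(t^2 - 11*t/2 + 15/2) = 2*(t - 3)/(2*t - 5)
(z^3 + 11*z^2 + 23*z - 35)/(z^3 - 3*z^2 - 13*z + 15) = (z^2 + 12*z + 35)/(z^2 - 2*z - 15)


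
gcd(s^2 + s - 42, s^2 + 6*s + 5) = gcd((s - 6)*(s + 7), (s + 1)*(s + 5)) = 1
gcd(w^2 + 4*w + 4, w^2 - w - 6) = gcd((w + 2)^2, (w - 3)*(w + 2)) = w + 2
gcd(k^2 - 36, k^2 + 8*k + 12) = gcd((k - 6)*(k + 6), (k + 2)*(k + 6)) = k + 6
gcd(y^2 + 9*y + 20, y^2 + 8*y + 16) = y + 4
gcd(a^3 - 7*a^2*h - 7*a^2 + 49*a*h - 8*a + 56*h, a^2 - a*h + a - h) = a + 1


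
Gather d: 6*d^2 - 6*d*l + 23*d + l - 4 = 6*d^2 + d*(23 - 6*l) + l - 4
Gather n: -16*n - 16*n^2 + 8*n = -16*n^2 - 8*n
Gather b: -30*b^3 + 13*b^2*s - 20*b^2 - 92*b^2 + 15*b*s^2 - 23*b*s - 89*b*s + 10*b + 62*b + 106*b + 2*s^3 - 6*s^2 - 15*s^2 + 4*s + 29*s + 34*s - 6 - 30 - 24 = -30*b^3 + b^2*(13*s - 112) + b*(15*s^2 - 112*s + 178) + 2*s^3 - 21*s^2 + 67*s - 60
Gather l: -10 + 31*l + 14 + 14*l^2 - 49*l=14*l^2 - 18*l + 4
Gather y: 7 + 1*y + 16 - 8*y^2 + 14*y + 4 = -8*y^2 + 15*y + 27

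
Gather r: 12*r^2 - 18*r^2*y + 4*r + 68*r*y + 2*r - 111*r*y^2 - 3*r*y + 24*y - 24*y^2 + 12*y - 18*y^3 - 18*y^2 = r^2*(12 - 18*y) + r*(-111*y^2 + 65*y + 6) - 18*y^3 - 42*y^2 + 36*y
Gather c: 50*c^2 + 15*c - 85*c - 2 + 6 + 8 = 50*c^2 - 70*c + 12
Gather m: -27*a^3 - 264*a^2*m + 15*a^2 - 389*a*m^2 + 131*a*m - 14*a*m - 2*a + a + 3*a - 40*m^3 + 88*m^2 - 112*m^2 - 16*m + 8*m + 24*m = -27*a^3 + 15*a^2 + 2*a - 40*m^3 + m^2*(-389*a - 24) + m*(-264*a^2 + 117*a + 16)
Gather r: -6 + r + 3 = r - 3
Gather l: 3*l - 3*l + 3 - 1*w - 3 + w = 0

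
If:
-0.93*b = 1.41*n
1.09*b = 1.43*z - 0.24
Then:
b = 1.31192660550459*z - 0.220183486238532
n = 0.145227405816904 - 0.865313292992387*z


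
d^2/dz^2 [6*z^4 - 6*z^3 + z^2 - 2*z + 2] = 72*z^2 - 36*z + 2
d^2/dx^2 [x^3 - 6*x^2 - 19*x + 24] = 6*x - 12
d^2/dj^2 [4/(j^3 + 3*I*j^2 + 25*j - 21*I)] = 8*(-3*(j + I)*(j^3 + 3*I*j^2 + 25*j - 21*I) + (3*j^2 + 6*I*j + 25)^2)/(j^3 + 3*I*j^2 + 25*j - 21*I)^3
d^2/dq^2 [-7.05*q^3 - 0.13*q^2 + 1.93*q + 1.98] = -42.3*q - 0.26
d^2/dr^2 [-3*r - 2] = 0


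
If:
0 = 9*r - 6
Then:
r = 2/3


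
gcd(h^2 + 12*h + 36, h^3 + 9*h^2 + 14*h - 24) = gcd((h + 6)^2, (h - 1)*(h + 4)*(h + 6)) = h + 6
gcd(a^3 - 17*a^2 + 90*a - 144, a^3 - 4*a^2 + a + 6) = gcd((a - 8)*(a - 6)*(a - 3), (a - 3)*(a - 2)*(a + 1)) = a - 3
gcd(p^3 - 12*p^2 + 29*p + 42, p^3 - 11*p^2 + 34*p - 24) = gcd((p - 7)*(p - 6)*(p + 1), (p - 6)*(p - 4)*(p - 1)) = p - 6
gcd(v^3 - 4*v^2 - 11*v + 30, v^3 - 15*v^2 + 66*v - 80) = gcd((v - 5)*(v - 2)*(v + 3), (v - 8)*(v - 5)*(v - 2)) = v^2 - 7*v + 10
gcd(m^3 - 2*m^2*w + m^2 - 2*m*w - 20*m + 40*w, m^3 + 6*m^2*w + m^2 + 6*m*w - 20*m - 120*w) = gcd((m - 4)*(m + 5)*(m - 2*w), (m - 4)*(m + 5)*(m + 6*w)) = m^2 + m - 20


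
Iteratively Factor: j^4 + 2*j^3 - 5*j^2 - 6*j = (j - 2)*(j^3 + 4*j^2 + 3*j) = j*(j - 2)*(j^2 + 4*j + 3) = j*(j - 2)*(j + 3)*(j + 1)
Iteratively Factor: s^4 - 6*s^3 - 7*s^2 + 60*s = (s)*(s^3 - 6*s^2 - 7*s + 60) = s*(s + 3)*(s^2 - 9*s + 20) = s*(s - 5)*(s + 3)*(s - 4)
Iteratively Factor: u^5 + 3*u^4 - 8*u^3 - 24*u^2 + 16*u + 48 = (u + 2)*(u^4 + u^3 - 10*u^2 - 4*u + 24) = (u + 2)^2*(u^3 - u^2 - 8*u + 12) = (u + 2)^2*(u + 3)*(u^2 - 4*u + 4) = (u - 2)*(u + 2)^2*(u + 3)*(u - 2)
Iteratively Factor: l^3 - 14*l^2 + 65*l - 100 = (l - 5)*(l^2 - 9*l + 20) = (l - 5)^2*(l - 4)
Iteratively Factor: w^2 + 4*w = (w)*(w + 4)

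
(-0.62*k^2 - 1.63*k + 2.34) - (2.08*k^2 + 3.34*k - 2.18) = -2.7*k^2 - 4.97*k + 4.52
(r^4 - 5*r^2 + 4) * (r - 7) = r^5 - 7*r^4 - 5*r^3 + 35*r^2 + 4*r - 28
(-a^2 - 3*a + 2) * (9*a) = -9*a^3 - 27*a^2 + 18*a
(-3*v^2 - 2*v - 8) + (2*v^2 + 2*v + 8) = -v^2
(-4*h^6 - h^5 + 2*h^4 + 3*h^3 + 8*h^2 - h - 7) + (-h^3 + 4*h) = -4*h^6 - h^5 + 2*h^4 + 2*h^3 + 8*h^2 + 3*h - 7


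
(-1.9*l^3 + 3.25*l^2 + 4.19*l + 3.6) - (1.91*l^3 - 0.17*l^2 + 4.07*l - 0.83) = -3.81*l^3 + 3.42*l^2 + 0.12*l + 4.43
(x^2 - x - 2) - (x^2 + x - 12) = 10 - 2*x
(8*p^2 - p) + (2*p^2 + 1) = 10*p^2 - p + 1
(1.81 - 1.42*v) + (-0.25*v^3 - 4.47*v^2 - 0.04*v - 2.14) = -0.25*v^3 - 4.47*v^2 - 1.46*v - 0.33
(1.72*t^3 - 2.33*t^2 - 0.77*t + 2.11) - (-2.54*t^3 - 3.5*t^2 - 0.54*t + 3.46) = 4.26*t^3 + 1.17*t^2 - 0.23*t - 1.35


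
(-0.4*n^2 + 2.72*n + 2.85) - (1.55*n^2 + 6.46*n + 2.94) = -1.95*n^2 - 3.74*n - 0.0899999999999999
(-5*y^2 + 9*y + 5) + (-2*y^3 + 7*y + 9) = -2*y^3 - 5*y^2 + 16*y + 14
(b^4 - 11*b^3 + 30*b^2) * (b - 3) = b^5 - 14*b^4 + 63*b^3 - 90*b^2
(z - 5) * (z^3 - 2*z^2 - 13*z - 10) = z^4 - 7*z^3 - 3*z^2 + 55*z + 50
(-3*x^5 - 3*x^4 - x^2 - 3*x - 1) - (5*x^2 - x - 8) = -3*x^5 - 3*x^4 - 6*x^2 - 2*x + 7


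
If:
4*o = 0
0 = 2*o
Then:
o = 0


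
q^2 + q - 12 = (q - 3)*(q + 4)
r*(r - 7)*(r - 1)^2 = r^4 - 9*r^3 + 15*r^2 - 7*r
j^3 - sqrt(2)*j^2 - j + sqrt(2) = (j - 1)*(j + 1)*(j - sqrt(2))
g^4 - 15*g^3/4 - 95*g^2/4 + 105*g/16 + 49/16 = (g - 7)*(g - 1/2)*(g + 1/4)*(g + 7/2)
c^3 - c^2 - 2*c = c*(c - 2)*(c + 1)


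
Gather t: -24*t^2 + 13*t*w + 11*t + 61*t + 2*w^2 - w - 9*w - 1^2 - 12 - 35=-24*t^2 + t*(13*w + 72) + 2*w^2 - 10*w - 48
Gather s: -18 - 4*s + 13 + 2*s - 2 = -2*s - 7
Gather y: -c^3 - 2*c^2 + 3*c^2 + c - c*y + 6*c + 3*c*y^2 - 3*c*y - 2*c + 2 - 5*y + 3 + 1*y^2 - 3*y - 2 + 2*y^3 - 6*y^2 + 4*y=-c^3 + c^2 + 5*c + 2*y^3 + y^2*(3*c - 5) + y*(-4*c - 4) + 3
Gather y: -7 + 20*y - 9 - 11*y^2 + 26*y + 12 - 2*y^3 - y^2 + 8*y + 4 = -2*y^3 - 12*y^2 + 54*y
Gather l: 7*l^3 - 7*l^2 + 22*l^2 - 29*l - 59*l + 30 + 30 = 7*l^3 + 15*l^2 - 88*l + 60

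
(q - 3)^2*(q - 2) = q^3 - 8*q^2 + 21*q - 18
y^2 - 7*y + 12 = (y - 4)*(y - 3)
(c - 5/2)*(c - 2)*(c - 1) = c^3 - 11*c^2/2 + 19*c/2 - 5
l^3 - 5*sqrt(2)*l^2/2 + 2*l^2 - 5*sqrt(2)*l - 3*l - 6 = (l + 2)*(l - 3*sqrt(2))*(l + sqrt(2)/2)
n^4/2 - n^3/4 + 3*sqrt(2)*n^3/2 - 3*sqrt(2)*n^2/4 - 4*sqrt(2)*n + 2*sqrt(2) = (n/2 + sqrt(2))*(n - 1/2)*(n - sqrt(2))*(n + 2*sqrt(2))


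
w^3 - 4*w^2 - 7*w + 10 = (w - 5)*(w - 1)*(w + 2)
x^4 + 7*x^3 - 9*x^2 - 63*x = x*(x - 3)*(x + 3)*(x + 7)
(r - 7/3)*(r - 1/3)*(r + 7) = r^3 + 13*r^2/3 - 161*r/9 + 49/9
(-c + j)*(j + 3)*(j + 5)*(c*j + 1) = -c^2*j^3 - 8*c^2*j^2 - 15*c^2*j + c*j^4 + 8*c*j^3 + 14*c*j^2 - 8*c*j - 15*c + j^3 + 8*j^2 + 15*j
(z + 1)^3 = z^3 + 3*z^2 + 3*z + 1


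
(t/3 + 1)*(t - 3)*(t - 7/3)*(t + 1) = t^4/3 - 4*t^3/9 - 34*t^2/9 + 4*t + 7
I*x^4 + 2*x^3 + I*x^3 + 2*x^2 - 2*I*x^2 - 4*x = x*(x + 2)*(x - 2*I)*(I*x - I)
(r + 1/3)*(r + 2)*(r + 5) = r^3 + 22*r^2/3 + 37*r/3 + 10/3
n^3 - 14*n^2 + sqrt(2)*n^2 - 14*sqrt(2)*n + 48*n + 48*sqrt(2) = (n - 8)*(n - 6)*(n + sqrt(2))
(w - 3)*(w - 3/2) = w^2 - 9*w/2 + 9/2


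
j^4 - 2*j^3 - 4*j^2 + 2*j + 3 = (j - 3)*(j - 1)*(j + 1)^2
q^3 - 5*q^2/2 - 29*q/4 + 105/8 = (q - 7/2)*(q - 3/2)*(q + 5/2)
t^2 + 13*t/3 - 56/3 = (t - 8/3)*(t + 7)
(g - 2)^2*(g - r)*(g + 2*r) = g^4 + g^3*r - 4*g^3 - 2*g^2*r^2 - 4*g^2*r + 4*g^2 + 8*g*r^2 + 4*g*r - 8*r^2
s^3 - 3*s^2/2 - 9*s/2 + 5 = (s - 5/2)*(s - 1)*(s + 2)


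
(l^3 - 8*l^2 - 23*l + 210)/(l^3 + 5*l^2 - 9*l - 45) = (l^2 - 13*l + 42)/(l^2 - 9)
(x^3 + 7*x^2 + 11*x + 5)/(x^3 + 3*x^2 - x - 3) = (x^2 + 6*x + 5)/(x^2 + 2*x - 3)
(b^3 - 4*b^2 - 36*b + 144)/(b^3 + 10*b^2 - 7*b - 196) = (b^2 - 36)/(b^2 + 14*b + 49)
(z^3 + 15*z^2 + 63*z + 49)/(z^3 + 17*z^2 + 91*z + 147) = (z + 1)/(z + 3)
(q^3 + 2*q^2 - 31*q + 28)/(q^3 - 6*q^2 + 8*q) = (q^2 + 6*q - 7)/(q*(q - 2))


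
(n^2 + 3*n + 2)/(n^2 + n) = (n + 2)/n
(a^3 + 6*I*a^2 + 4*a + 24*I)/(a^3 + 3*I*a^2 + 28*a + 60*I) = (a - 2*I)/(a - 5*I)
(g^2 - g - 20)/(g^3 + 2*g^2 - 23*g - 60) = 1/(g + 3)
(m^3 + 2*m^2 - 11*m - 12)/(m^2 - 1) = (m^2 + m - 12)/(m - 1)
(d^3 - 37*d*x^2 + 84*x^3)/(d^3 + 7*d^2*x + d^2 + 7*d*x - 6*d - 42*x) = (d^2 - 7*d*x + 12*x^2)/(d^2 + d - 6)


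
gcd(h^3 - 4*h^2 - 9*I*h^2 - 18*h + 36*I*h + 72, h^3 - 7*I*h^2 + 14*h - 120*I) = h - 6*I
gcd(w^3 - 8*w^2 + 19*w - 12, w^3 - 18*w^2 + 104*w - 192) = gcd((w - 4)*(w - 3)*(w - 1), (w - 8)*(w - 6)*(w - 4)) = w - 4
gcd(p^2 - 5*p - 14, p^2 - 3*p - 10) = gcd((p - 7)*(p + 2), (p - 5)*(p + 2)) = p + 2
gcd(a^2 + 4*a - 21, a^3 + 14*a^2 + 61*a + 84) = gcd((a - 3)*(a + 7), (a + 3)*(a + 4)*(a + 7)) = a + 7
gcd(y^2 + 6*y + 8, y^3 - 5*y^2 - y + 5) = 1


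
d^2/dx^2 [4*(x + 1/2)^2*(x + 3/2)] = 24*x + 20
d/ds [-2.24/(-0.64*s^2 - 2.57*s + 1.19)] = (-2.8672*s - 5.7568)/(0.64*s^2 + 2.57*s - 1.19)^2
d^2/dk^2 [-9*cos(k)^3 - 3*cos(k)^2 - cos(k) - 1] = 31*cos(k)/4 + 6*cos(2*k) + 81*cos(3*k)/4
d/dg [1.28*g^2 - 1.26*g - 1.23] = 2.56*g - 1.26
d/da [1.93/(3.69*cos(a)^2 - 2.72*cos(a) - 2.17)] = (14.2434*cos(a) - 5.2496)*sin(a)/(-3.69*cos(a)^2 + 2.72*cos(a) + 2.17)^2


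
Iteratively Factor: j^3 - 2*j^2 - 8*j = (j)*(j^2 - 2*j - 8) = j*(j + 2)*(j - 4)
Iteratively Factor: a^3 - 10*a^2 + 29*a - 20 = (a - 5)*(a^2 - 5*a + 4) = (a - 5)*(a - 4)*(a - 1)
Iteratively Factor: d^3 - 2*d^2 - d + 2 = (d - 1)*(d^2 - d - 2) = (d - 1)*(d + 1)*(d - 2)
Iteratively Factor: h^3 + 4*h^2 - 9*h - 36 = (h + 4)*(h^2 - 9) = (h + 3)*(h + 4)*(h - 3)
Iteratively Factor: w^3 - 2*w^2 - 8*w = (w + 2)*(w^2 - 4*w) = w*(w + 2)*(w - 4)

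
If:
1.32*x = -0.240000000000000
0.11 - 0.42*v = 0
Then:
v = 0.26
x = -0.18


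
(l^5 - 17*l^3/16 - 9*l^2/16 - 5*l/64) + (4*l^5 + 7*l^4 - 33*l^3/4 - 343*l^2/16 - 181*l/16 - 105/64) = 5*l^5 + 7*l^4 - 149*l^3/16 - 22*l^2 - 729*l/64 - 105/64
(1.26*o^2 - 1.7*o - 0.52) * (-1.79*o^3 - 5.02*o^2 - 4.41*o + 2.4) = -2.2554*o^5 - 3.2822*o^4 + 3.9082*o^3 + 13.1314*o^2 - 1.7868*o - 1.248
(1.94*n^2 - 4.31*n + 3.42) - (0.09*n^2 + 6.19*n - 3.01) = 1.85*n^2 - 10.5*n + 6.43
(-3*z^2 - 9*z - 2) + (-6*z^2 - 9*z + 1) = -9*z^2 - 18*z - 1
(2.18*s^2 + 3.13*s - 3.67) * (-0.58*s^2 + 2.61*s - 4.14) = -1.2644*s^4 + 3.8744*s^3 + 1.2727*s^2 - 22.5369*s + 15.1938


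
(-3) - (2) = -5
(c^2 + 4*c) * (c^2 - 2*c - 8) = c^4 + 2*c^3 - 16*c^2 - 32*c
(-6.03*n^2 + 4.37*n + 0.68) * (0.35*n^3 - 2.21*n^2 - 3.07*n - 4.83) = -2.1105*n^5 + 14.8558*n^4 + 9.0924*n^3 + 14.2062*n^2 - 23.1947*n - 3.2844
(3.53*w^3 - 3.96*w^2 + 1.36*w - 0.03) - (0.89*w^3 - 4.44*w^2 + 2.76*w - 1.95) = 2.64*w^3 + 0.48*w^2 - 1.4*w + 1.92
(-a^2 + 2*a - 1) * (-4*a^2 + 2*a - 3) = 4*a^4 - 10*a^3 + 11*a^2 - 8*a + 3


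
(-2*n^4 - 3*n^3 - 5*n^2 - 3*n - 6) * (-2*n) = 4*n^5 + 6*n^4 + 10*n^3 + 6*n^2 + 12*n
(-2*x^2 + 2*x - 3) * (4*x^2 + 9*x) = -8*x^4 - 10*x^3 + 6*x^2 - 27*x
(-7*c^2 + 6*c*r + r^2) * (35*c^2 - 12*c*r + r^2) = -245*c^4 + 294*c^3*r - 44*c^2*r^2 - 6*c*r^3 + r^4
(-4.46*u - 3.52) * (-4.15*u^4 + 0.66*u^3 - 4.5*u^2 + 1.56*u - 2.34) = 18.509*u^5 + 11.6644*u^4 + 17.7468*u^3 + 8.8824*u^2 + 4.9452*u + 8.2368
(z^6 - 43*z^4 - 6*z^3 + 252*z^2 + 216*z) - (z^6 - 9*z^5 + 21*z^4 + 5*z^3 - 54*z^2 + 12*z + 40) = 9*z^5 - 64*z^4 - 11*z^3 + 306*z^2 + 204*z - 40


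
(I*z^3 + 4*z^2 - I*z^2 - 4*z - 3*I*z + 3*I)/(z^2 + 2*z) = (I*z^3 + z^2*(4 - I) - z*(4 + 3*I) + 3*I)/(z*(z + 2))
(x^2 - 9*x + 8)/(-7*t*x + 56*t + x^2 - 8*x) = (x - 1)/(-7*t + x)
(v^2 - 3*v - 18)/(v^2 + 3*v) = (v - 6)/v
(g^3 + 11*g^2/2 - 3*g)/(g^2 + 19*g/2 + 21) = g*(2*g - 1)/(2*g + 7)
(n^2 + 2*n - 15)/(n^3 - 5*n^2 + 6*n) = (n + 5)/(n*(n - 2))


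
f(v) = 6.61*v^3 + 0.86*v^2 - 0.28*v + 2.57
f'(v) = 19.83*v^2 + 1.72*v - 0.28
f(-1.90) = -39.13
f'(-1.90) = 68.04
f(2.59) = 122.46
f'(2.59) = 137.20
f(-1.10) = -4.88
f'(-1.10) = 21.82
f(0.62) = 4.30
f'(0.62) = 8.41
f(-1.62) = -22.82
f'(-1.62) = 48.98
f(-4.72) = -672.02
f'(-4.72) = 433.38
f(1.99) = 57.51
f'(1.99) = 81.67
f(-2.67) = -116.37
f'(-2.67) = 136.49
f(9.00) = 4888.40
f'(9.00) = 1621.43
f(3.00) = 187.94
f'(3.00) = 183.35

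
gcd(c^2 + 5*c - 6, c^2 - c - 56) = 1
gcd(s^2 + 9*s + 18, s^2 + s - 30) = s + 6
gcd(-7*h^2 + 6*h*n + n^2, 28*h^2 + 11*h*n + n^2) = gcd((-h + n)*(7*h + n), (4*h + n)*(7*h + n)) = 7*h + n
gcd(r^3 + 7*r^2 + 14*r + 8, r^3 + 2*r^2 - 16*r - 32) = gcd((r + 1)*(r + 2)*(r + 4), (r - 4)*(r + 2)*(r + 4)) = r^2 + 6*r + 8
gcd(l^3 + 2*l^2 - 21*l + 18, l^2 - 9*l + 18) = l - 3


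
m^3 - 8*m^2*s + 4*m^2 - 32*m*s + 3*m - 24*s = (m + 1)*(m + 3)*(m - 8*s)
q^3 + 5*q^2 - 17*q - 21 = (q - 3)*(q + 1)*(q + 7)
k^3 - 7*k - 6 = (k - 3)*(k + 1)*(k + 2)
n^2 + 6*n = n*(n + 6)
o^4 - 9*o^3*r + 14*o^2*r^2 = o^2*(o - 7*r)*(o - 2*r)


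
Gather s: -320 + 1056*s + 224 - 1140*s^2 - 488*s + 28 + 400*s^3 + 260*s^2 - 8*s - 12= 400*s^3 - 880*s^2 + 560*s - 80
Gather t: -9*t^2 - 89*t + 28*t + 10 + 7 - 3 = -9*t^2 - 61*t + 14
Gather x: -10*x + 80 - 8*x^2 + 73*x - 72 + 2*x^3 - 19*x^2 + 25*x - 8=2*x^3 - 27*x^2 + 88*x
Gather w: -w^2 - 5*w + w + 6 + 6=-w^2 - 4*w + 12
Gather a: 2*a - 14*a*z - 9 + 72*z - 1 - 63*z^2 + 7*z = a*(2 - 14*z) - 63*z^2 + 79*z - 10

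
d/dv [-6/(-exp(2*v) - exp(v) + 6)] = (-12*exp(v) - 6)*exp(v)/(exp(2*v) + exp(v) - 6)^2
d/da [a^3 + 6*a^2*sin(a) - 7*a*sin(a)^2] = 6*a^2*cos(a) + 3*a^2 + 12*a*sin(a) - 7*a*sin(2*a) - 7*sin(a)^2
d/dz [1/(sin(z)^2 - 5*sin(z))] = (5 - 2*sin(z))*cos(z)/((sin(z) - 5)^2*sin(z)^2)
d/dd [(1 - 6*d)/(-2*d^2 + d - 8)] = (12*d^2 - 6*d - (4*d - 1)*(6*d - 1) + 48)/(2*d^2 - d + 8)^2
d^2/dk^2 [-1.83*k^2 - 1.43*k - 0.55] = -3.66000000000000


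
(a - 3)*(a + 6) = a^2 + 3*a - 18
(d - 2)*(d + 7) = d^2 + 5*d - 14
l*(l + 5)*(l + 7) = l^3 + 12*l^2 + 35*l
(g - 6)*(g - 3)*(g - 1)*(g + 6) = g^4 - 4*g^3 - 33*g^2 + 144*g - 108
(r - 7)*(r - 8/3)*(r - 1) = r^3 - 32*r^2/3 + 85*r/3 - 56/3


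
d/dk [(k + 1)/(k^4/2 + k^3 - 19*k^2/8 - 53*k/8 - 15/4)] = 8*(-12*k^2 - 8*k + 23)/(16*k^6 + 32*k^5 - 168*k^4 - 424*k^3 + 289*k^2 + 1380*k + 900)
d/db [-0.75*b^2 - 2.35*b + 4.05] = -1.5*b - 2.35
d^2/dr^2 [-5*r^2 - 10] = -10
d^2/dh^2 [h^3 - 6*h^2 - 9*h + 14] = 6*h - 12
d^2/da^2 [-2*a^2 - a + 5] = -4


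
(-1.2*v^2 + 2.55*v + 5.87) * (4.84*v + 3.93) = -5.808*v^3 + 7.626*v^2 + 38.4323*v + 23.0691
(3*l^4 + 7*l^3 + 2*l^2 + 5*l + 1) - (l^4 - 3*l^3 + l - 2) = 2*l^4 + 10*l^3 + 2*l^2 + 4*l + 3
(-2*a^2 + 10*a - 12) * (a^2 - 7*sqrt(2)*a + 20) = -2*a^4 + 10*a^3 + 14*sqrt(2)*a^3 - 70*sqrt(2)*a^2 - 52*a^2 + 84*sqrt(2)*a + 200*a - 240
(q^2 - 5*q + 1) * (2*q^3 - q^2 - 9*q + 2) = 2*q^5 - 11*q^4 - 2*q^3 + 46*q^2 - 19*q + 2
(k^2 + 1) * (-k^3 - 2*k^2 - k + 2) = -k^5 - 2*k^4 - 2*k^3 - k + 2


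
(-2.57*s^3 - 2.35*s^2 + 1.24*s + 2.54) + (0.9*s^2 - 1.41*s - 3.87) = -2.57*s^3 - 1.45*s^2 - 0.17*s - 1.33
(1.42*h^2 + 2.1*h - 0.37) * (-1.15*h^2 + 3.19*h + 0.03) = -1.633*h^4 + 2.1148*h^3 + 7.1671*h^2 - 1.1173*h - 0.0111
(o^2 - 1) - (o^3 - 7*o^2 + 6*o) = -o^3 + 8*o^2 - 6*o - 1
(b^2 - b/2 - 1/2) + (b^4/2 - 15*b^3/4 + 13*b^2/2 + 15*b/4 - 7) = b^4/2 - 15*b^3/4 + 15*b^2/2 + 13*b/4 - 15/2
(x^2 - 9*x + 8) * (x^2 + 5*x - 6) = x^4 - 4*x^3 - 43*x^2 + 94*x - 48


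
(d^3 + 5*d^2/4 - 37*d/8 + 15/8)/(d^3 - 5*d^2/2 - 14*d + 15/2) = (d - 5/4)/(d - 5)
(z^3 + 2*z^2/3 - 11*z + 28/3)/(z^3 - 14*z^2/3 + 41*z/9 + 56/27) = 9*(z^2 + 3*z - 4)/(9*z^2 - 21*z - 8)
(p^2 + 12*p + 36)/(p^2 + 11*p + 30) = (p + 6)/(p + 5)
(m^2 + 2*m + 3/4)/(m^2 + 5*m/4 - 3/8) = 2*(2*m + 1)/(4*m - 1)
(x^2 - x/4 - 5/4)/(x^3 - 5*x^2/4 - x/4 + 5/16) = 4*(x + 1)/(4*x^2 - 1)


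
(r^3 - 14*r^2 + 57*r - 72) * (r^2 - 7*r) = r^5 - 21*r^4 + 155*r^3 - 471*r^2 + 504*r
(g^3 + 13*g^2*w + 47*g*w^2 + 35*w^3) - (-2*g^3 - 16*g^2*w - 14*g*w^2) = 3*g^3 + 29*g^2*w + 61*g*w^2 + 35*w^3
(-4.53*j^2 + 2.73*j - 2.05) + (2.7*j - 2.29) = -4.53*j^2 + 5.43*j - 4.34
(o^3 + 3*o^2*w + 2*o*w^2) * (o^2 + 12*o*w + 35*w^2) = o^5 + 15*o^4*w + 73*o^3*w^2 + 129*o^2*w^3 + 70*o*w^4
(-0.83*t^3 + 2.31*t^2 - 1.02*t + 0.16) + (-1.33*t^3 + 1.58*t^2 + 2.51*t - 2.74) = -2.16*t^3 + 3.89*t^2 + 1.49*t - 2.58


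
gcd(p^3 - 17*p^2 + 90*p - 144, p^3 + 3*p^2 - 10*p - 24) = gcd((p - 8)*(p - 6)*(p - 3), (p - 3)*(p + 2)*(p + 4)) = p - 3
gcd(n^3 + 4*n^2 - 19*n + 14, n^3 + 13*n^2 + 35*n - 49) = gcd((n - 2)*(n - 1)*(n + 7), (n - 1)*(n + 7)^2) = n^2 + 6*n - 7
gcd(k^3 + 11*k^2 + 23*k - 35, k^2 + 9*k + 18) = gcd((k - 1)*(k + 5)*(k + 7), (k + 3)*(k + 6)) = 1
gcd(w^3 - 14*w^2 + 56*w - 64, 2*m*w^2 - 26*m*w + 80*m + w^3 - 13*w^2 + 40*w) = w - 8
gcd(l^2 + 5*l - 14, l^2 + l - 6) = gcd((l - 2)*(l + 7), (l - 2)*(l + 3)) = l - 2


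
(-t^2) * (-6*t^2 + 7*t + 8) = 6*t^4 - 7*t^3 - 8*t^2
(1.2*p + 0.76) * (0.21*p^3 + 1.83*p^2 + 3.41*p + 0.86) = 0.252*p^4 + 2.3556*p^3 + 5.4828*p^2 + 3.6236*p + 0.6536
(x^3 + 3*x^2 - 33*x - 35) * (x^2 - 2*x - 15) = x^5 + x^4 - 54*x^3 - 14*x^2 + 565*x + 525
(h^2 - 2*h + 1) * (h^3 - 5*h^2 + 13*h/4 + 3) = h^5 - 7*h^4 + 57*h^3/4 - 17*h^2/2 - 11*h/4 + 3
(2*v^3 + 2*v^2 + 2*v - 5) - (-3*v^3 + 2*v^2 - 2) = 5*v^3 + 2*v - 3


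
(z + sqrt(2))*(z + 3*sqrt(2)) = z^2 + 4*sqrt(2)*z + 6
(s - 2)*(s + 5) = s^2 + 3*s - 10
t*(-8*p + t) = -8*p*t + t^2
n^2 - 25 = (n - 5)*(n + 5)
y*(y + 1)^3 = y^4 + 3*y^3 + 3*y^2 + y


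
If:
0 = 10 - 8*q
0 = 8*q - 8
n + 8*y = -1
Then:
No Solution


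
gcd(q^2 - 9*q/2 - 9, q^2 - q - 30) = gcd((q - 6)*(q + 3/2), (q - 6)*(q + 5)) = q - 6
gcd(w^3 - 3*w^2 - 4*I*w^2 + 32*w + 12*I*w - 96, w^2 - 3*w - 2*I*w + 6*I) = w - 3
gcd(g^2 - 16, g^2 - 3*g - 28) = g + 4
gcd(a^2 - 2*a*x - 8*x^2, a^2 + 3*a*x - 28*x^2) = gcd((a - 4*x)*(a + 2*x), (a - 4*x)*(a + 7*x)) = -a + 4*x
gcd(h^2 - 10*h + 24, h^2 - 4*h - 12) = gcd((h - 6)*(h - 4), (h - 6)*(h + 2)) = h - 6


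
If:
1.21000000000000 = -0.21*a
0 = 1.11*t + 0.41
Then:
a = -5.76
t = -0.37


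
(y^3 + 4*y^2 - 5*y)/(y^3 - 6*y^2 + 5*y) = (y + 5)/(y - 5)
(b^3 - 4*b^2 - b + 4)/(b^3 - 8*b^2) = (b^3 - 4*b^2 - b + 4)/(b^2*(b - 8))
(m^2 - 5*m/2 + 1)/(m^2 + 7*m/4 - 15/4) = 2*(2*m^2 - 5*m + 2)/(4*m^2 + 7*m - 15)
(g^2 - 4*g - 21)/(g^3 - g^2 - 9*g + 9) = (g - 7)/(g^2 - 4*g + 3)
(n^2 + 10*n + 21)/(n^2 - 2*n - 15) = (n + 7)/(n - 5)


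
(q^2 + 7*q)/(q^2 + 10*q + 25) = q*(q + 7)/(q^2 + 10*q + 25)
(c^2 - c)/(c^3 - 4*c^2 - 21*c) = (1 - c)/(-c^2 + 4*c + 21)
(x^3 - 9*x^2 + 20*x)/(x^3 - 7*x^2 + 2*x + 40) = x/(x + 2)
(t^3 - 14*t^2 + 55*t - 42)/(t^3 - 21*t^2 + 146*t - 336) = (t - 1)/(t - 8)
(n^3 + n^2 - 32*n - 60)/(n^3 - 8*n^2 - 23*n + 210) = (n + 2)/(n - 7)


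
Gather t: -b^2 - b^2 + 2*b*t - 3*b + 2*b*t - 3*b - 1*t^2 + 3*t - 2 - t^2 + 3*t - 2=-2*b^2 - 6*b - 2*t^2 + t*(4*b + 6) - 4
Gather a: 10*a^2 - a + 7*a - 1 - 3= 10*a^2 + 6*a - 4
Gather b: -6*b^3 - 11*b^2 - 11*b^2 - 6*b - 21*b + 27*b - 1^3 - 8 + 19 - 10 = -6*b^3 - 22*b^2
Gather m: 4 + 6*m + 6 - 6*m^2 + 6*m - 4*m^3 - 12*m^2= -4*m^3 - 18*m^2 + 12*m + 10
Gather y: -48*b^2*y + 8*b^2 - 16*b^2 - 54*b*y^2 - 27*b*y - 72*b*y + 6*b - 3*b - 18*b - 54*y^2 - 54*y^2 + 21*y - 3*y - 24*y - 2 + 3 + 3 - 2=-8*b^2 - 15*b + y^2*(-54*b - 108) + y*(-48*b^2 - 99*b - 6) + 2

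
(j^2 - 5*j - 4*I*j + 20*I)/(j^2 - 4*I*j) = (j - 5)/j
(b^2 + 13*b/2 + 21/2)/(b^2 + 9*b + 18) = (b + 7/2)/(b + 6)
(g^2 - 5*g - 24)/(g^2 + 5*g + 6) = (g - 8)/(g + 2)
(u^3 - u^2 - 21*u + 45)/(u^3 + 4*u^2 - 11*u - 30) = (u - 3)/(u + 2)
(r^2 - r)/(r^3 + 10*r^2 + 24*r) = (r - 1)/(r^2 + 10*r + 24)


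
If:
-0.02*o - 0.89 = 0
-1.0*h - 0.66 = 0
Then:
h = -0.66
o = -44.50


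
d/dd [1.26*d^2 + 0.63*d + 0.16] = 2.52*d + 0.63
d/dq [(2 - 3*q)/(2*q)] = -1/q^2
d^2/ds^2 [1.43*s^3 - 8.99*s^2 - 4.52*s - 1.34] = 8.58*s - 17.98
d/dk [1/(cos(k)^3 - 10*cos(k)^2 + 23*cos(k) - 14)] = (3*cos(k)^2 - 20*cos(k) + 23)*sin(k)/(cos(k)^3 - 10*cos(k)^2 + 23*cos(k) - 14)^2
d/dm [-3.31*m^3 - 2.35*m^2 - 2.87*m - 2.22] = -9.93*m^2 - 4.7*m - 2.87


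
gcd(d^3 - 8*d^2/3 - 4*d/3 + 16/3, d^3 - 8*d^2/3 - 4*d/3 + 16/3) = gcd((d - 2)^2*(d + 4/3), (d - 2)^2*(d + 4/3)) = d^3 - 8*d^2/3 - 4*d/3 + 16/3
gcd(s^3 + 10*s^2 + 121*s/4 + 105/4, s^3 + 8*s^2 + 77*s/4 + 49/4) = s + 7/2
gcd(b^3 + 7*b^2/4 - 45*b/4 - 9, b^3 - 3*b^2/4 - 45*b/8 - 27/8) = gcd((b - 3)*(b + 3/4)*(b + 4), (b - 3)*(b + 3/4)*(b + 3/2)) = b^2 - 9*b/4 - 9/4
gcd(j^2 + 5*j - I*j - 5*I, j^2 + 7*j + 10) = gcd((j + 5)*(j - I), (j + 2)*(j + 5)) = j + 5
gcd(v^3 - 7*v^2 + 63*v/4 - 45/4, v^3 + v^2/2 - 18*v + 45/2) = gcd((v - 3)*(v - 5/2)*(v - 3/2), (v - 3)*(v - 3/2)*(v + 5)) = v^2 - 9*v/2 + 9/2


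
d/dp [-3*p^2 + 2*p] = 2 - 6*p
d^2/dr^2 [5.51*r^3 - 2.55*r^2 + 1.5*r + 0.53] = 33.06*r - 5.1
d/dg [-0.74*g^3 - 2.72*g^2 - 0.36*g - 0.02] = -2.22*g^2 - 5.44*g - 0.36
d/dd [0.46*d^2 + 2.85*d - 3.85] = 0.92*d + 2.85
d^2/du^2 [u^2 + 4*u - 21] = 2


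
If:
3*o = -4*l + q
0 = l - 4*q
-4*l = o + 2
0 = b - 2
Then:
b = 2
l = -8/11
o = 10/11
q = -2/11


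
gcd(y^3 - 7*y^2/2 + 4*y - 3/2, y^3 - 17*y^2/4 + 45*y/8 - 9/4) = y - 3/2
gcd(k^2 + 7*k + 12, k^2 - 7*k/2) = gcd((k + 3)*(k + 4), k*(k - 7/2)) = 1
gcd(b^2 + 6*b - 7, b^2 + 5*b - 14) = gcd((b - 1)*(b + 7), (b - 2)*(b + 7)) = b + 7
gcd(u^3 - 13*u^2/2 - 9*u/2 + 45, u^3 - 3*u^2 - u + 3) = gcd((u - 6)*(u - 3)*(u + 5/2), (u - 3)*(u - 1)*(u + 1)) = u - 3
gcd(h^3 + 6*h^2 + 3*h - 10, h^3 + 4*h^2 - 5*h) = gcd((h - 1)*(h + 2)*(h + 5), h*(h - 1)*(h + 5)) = h^2 + 4*h - 5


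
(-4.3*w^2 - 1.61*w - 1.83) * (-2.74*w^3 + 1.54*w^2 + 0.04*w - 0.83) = 11.782*w^5 - 2.2106*w^4 + 2.3628*w^3 + 0.686399999999999*w^2 + 1.2631*w + 1.5189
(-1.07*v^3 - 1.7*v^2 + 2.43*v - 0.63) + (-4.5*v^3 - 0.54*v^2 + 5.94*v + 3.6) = -5.57*v^3 - 2.24*v^2 + 8.37*v + 2.97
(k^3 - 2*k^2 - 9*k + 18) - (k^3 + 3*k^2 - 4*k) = -5*k^2 - 5*k + 18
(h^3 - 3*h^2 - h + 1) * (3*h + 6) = 3*h^4 - 3*h^3 - 21*h^2 - 3*h + 6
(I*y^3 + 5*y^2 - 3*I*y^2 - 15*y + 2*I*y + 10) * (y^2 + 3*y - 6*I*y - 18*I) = I*y^5 + 11*y^4 - 37*I*y^3 - 77*y^2 + 6*I*y^2 + 66*y + 210*I*y - 180*I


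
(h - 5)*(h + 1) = h^2 - 4*h - 5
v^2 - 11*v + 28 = (v - 7)*(v - 4)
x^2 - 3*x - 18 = (x - 6)*(x + 3)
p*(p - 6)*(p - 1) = p^3 - 7*p^2 + 6*p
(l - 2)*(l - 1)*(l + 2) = l^3 - l^2 - 4*l + 4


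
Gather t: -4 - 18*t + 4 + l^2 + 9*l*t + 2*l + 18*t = l^2 + 9*l*t + 2*l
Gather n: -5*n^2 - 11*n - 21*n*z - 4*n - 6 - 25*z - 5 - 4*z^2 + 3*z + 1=-5*n^2 + n*(-21*z - 15) - 4*z^2 - 22*z - 10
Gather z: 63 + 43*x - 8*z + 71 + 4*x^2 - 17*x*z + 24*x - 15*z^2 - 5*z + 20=4*x^2 + 67*x - 15*z^2 + z*(-17*x - 13) + 154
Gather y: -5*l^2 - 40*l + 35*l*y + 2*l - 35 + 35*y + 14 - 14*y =-5*l^2 - 38*l + y*(35*l + 21) - 21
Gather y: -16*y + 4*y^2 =4*y^2 - 16*y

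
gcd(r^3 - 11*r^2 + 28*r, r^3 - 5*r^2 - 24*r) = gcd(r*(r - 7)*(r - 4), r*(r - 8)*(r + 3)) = r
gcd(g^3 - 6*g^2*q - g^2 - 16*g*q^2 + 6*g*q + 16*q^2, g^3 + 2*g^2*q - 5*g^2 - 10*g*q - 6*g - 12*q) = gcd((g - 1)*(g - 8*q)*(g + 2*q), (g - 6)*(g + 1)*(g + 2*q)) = g + 2*q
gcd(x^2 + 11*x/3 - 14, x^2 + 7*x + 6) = x + 6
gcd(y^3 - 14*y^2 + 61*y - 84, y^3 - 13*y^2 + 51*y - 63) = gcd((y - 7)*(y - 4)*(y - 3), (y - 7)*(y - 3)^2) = y^2 - 10*y + 21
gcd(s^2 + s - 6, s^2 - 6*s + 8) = s - 2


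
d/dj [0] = 0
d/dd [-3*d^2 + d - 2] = 1 - 6*d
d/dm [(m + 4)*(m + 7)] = 2*m + 11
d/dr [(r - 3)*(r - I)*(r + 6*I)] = 3*r^2 + r*(-6 + 10*I) + 6 - 15*I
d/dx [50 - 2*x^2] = -4*x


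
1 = 1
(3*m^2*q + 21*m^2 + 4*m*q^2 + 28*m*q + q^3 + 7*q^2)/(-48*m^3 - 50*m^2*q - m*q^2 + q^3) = (3*m*q + 21*m + q^2 + 7*q)/(-48*m^2 - 2*m*q + q^2)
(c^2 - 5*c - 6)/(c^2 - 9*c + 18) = (c + 1)/(c - 3)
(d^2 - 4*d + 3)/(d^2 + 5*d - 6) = (d - 3)/(d + 6)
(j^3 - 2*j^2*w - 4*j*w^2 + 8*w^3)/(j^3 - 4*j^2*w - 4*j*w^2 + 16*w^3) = (-j + 2*w)/(-j + 4*w)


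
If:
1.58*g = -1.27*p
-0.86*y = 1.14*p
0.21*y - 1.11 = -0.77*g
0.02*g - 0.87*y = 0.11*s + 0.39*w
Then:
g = 0.99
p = -1.24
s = -3.54545454545455*w - 12.7886191361487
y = 1.64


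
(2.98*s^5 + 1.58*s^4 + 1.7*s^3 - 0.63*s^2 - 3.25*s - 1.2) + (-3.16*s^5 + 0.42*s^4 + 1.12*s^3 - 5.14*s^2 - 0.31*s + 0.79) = -0.18*s^5 + 2.0*s^4 + 2.82*s^3 - 5.77*s^2 - 3.56*s - 0.41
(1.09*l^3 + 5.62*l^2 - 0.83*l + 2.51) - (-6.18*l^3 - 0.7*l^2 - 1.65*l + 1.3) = 7.27*l^3 + 6.32*l^2 + 0.82*l + 1.21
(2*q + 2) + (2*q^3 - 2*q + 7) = 2*q^3 + 9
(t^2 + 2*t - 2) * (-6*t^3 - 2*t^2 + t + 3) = -6*t^5 - 14*t^4 + 9*t^3 + 9*t^2 + 4*t - 6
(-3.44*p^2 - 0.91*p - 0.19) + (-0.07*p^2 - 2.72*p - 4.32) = -3.51*p^2 - 3.63*p - 4.51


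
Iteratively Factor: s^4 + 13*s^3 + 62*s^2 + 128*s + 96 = (s + 3)*(s^3 + 10*s^2 + 32*s + 32) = (s + 3)*(s + 4)*(s^2 + 6*s + 8) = (s + 2)*(s + 3)*(s + 4)*(s + 4)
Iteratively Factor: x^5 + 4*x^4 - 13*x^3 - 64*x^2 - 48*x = (x + 4)*(x^4 - 13*x^2 - 12*x) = (x + 3)*(x + 4)*(x^3 - 3*x^2 - 4*x) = x*(x + 3)*(x + 4)*(x^2 - 3*x - 4) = x*(x - 4)*(x + 3)*(x + 4)*(x + 1)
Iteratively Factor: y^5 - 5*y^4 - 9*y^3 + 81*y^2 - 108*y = (y - 3)*(y^4 - 2*y^3 - 15*y^2 + 36*y) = (y - 3)^2*(y^3 + y^2 - 12*y) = (y - 3)^3*(y^2 + 4*y) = y*(y - 3)^3*(y + 4)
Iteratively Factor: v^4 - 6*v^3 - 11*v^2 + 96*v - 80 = (v + 4)*(v^3 - 10*v^2 + 29*v - 20) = (v - 5)*(v + 4)*(v^2 - 5*v + 4) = (v - 5)*(v - 1)*(v + 4)*(v - 4)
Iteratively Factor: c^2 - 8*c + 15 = (c - 5)*(c - 3)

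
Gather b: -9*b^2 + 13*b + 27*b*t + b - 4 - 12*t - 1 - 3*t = -9*b^2 + b*(27*t + 14) - 15*t - 5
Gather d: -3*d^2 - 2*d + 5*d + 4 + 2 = -3*d^2 + 3*d + 6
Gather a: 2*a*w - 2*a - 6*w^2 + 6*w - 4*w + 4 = a*(2*w - 2) - 6*w^2 + 2*w + 4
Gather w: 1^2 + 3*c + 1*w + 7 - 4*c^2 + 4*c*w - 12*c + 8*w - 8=-4*c^2 - 9*c + w*(4*c + 9)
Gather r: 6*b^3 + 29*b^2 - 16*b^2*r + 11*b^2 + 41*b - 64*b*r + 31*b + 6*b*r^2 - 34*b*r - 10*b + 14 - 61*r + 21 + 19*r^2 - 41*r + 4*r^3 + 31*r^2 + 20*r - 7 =6*b^3 + 40*b^2 + 62*b + 4*r^3 + r^2*(6*b + 50) + r*(-16*b^2 - 98*b - 82) + 28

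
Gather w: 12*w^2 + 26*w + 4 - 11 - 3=12*w^2 + 26*w - 10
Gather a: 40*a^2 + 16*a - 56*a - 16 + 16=40*a^2 - 40*a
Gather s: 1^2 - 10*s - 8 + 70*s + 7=60*s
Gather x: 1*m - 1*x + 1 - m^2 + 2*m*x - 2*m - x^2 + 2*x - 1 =-m^2 - m - x^2 + x*(2*m + 1)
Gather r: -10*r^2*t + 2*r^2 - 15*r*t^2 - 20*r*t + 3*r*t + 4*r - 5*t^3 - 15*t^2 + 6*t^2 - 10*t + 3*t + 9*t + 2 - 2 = r^2*(2 - 10*t) + r*(-15*t^2 - 17*t + 4) - 5*t^3 - 9*t^2 + 2*t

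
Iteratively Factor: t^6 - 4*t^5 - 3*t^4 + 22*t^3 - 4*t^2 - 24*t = (t)*(t^5 - 4*t^4 - 3*t^3 + 22*t^2 - 4*t - 24) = t*(t - 2)*(t^4 - 2*t^3 - 7*t^2 + 8*t + 12) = t*(t - 2)^2*(t^3 - 7*t - 6) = t*(t - 2)^2*(t + 2)*(t^2 - 2*t - 3) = t*(t - 3)*(t - 2)^2*(t + 2)*(t + 1)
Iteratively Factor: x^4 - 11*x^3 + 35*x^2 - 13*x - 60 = (x + 1)*(x^3 - 12*x^2 + 47*x - 60) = (x - 4)*(x + 1)*(x^2 - 8*x + 15) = (x - 4)*(x - 3)*(x + 1)*(x - 5)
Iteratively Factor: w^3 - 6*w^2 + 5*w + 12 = (w - 3)*(w^2 - 3*w - 4) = (w - 4)*(w - 3)*(w + 1)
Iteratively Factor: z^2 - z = (z - 1)*(z)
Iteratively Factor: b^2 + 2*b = (b + 2)*(b)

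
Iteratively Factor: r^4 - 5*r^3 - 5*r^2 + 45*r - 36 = (r - 3)*(r^3 - 2*r^2 - 11*r + 12) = (r - 4)*(r - 3)*(r^2 + 2*r - 3) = (r - 4)*(r - 3)*(r + 3)*(r - 1)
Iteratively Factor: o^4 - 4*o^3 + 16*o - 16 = (o - 2)*(o^3 - 2*o^2 - 4*o + 8) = (o - 2)^2*(o^2 - 4) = (o - 2)^3*(o + 2)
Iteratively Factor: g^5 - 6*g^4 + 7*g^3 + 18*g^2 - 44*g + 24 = (g + 2)*(g^4 - 8*g^3 + 23*g^2 - 28*g + 12) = (g - 3)*(g + 2)*(g^3 - 5*g^2 + 8*g - 4) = (g - 3)*(g - 1)*(g + 2)*(g^2 - 4*g + 4) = (g - 3)*(g - 2)*(g - 1)*(g + 2)*(g - 2)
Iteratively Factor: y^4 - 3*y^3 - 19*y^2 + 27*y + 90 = (y - 5)*(y^3 + 2*y^2 - 9*y - 18) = (y - 5)*(y + 2)*(y^2 - 9) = (y - 5)*(y + 2)*(y + 3)*(y - 3)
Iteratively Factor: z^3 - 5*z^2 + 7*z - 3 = (z - 1)*(z^2 - 4*z + 3) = (z - 1)^2*(z - 3)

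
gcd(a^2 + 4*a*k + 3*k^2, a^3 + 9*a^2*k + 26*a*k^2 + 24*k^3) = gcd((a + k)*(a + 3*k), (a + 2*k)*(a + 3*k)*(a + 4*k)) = a + 3*k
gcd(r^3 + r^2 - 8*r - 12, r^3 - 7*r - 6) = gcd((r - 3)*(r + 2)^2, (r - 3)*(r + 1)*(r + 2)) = r^2 - r - 6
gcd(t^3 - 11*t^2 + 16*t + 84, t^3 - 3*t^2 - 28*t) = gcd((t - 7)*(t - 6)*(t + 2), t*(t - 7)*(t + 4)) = t - 7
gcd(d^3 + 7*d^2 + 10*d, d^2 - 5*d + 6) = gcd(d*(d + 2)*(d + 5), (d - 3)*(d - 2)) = 1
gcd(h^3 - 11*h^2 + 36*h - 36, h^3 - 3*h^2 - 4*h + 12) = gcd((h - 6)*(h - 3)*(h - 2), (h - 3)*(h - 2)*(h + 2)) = h^2 - 5*h + 6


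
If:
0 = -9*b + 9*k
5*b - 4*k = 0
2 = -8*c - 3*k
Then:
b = 0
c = -1/4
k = 0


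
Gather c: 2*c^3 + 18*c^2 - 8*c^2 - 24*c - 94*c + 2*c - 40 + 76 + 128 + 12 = 2*c^3 + 10*c^2 - 116*c + 176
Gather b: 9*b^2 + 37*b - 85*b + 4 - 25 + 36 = 9*b^2 - 48*b + 15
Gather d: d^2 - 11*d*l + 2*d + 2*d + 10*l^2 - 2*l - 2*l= d^2 + d*(4 - 11*l) + 10*l^2 - 4*l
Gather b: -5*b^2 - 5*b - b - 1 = -5*b^2 - 6*b - 1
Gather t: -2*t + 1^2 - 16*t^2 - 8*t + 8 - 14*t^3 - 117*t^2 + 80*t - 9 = -14*t^3 - 133*t^2 + 70*t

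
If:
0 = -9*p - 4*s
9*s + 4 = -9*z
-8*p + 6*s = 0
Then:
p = 0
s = 0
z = -4/9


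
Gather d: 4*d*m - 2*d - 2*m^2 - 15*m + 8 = d*(4*m - 2) - 2*m^2 - 15*m + 8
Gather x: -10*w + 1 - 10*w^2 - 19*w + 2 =-10*w^2 - 29*w + 3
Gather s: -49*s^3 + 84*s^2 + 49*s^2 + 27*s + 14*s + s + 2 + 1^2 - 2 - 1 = -49*s^3 + 133*s^2 + 42*s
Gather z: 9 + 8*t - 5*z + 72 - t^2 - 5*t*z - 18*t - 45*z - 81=-t^2 - 10*t + z*(-5*t - 50)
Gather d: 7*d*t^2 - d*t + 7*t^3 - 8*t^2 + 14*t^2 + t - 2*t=d*(7*t^2 - t) + 7*t^3 + 6*t^2 - t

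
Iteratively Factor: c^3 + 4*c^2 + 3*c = (c + 3)*(c^2 + c) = c*(c + 3)*(c + 1)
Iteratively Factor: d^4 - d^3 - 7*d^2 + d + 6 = (d - 3)*(d^3 + 2*d^2 - d - 2) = (d - 3)*(d + 2)*(d^2 - 1) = (d - 3)*(d + 1)*(d + 2)*(d - 1)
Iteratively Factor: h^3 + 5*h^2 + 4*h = (h + 1)*(h^2 + 4*h) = h*(h + 1)*(h + 4)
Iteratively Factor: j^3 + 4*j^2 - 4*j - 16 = (j + 4)*(j^2 - 4) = (j - 2)*(j + 4)*(j + 2)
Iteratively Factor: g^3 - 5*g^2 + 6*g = (g - 3)*(g^2 - 2*g) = (g - 3)*(g - 2)*(g)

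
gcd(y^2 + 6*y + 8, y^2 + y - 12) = y + 4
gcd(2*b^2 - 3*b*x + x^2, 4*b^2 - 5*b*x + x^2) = -b + x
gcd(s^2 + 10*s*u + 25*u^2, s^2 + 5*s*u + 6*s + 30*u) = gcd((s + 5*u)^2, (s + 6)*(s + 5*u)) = s + 5*u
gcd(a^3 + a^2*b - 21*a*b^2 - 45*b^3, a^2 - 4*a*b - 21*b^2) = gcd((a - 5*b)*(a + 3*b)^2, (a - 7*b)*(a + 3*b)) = a + 3*b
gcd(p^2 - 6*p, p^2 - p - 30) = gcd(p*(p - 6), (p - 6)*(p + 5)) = p - 6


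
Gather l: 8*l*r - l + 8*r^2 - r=l*(8*r - 1) + 8*r^2 - r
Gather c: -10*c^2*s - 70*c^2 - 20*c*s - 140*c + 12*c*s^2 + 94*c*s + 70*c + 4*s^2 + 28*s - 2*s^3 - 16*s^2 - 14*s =c^2*(-10*s - 70) + c*(12*s^2 + 74*s - 70) - 2*s^3 - 12*s^2 + 14*s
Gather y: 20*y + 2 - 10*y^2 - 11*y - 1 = -10*y^2 + 9*y + 1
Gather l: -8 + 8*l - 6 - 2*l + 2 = 6*l - 12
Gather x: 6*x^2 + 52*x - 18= 6*x^2 + 52*x - 18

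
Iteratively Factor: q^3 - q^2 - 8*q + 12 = (q - 2)*(q^2 + q - 6) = (q - 2)*(q + 3)*(q - 2)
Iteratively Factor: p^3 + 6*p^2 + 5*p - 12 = (p - 1)*(p^2 + 7*p + 12) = (p - 1)*(p + 4)*(p + 3)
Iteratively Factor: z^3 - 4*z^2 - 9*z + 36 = (z - 4)*(z^2 - 9) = (z - 4)*(z + 3)*(z - 3)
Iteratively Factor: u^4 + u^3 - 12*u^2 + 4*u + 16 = (u - 2)*(u^3 + 3*u^2 - 6*u - 8) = (u - 2)*(u + 4)*(u^2 - u - 2) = (u - 2)*(u + 1)*(u + 4)*(u - 2)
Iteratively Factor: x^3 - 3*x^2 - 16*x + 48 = (x - 3)*(x^2 - 16) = (x - 4)*(x - 3)*(x + 4)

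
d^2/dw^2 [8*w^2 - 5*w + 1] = 16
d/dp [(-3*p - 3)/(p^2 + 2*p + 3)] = 3*(-p^2 - 2*p + 2*(p + 1)^2 - 3)/(p^2 + 2*p + 3)^2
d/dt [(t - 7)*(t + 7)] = 2*t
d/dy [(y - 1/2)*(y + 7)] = 2*y + 13/2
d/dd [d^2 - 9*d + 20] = 2*d - 9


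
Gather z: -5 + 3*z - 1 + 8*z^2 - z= 8*z^2 + 2*z - 6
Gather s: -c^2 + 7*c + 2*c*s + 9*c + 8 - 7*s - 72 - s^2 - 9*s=-c^2 + 16*c - s^2 + s*(2*c - 16) - 64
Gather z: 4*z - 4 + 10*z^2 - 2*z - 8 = 10*z^2 + 2*z - 12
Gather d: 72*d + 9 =72*d + 9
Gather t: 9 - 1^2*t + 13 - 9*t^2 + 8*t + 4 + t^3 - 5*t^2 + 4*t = t^3 - 14*t^2 + 11*t + 26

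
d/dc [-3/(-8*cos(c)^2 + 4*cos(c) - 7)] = 12*(4*cos(c) - 1)*sin(c)/(8*cos(c)^2 - 4*cos(c) + 7)^2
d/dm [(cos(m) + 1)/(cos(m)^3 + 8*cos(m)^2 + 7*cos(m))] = (2*cos(m) + 7)*sin(m)/((cos(m) + 7)^2*cos(m)^2)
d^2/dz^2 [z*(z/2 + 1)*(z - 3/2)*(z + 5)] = 6*z^2 + 33*z/2 - 1/2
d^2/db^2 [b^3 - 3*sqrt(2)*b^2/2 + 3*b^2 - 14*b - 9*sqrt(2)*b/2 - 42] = 6*b - 3*sqrt(2) + 6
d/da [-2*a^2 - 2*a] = -4*a - 2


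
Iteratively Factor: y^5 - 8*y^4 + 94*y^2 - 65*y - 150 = (y - 2)*(y^4 - 6*y^3 - 12*y^2 + 70*y + 75) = (y - 2)*(y + 3)*(y^3 - 9*y^2 + 15*y + 25) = (y - 2)*(y + 1)*(y + 3)*(y^2 - 10*y + 25) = (y - 5)*(y - 2)*(y + 1)*(y + 3)*(y - 5)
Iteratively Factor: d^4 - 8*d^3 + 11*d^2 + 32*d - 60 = (d + 2)*(d^3 - 10*d^2 + 31*d - 30) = (d - 5)*(d + 2)*(d^2 - 5*d + 6) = (d - 5)*(d - 2)*(d + 2)*(d - 3)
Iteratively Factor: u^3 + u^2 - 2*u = (u - 1)*(u^2 + 2*u) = u*(u - 1)*(u + 2)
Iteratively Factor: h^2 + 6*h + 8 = (h + 2)*(h + 4)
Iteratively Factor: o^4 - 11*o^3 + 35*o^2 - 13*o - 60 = (o - 4)*(o^3 - 7*o^2 + 7*o + 15) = (o - 4)*(o - 3)*(o^2 - 4*o - 5) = (o - 4)*(o - 3)*(o + 1)*(o - 5)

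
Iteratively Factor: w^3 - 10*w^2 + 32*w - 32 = (w - 4)*(w^2 - 6*w + 8) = (w - 4)*(w - 2)*(w - 4)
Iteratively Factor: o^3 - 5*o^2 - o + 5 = (o - 1)*(o^2 - 4*o - 5) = (o - 1)*(o + 1)*(o - 5)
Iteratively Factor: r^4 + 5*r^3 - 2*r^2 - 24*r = (r - 2)*(r^3 + 7*r^2 + 12*r) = r*(r - 2)*(r^2 + 7*r + 12) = r*(r - 2)*(r + 3)*(r + 4)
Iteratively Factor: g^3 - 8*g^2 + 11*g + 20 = (g - 4)*(g^2 - 4*g - 5) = (g - 5)*(g - 4)*(g + 1)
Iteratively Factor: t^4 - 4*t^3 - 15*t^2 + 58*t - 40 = (t - 5)*(t^3 + t^2 - 10*t + 8) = (t - 5)*(t - 2)*(t^2 + 3*t - 4) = (t - 5)*(t - 2)*(t - 1)*(t + 4)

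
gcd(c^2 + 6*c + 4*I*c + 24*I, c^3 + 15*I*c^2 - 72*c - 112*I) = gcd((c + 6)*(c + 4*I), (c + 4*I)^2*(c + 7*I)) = c + 4*I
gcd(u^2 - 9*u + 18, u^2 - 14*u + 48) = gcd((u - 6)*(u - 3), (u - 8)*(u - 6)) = u - 6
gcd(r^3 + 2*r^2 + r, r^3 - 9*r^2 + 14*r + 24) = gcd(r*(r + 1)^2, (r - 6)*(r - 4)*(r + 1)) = r + 1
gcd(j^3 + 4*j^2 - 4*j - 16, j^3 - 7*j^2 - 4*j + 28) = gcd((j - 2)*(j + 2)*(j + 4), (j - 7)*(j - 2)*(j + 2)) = j^2 - 4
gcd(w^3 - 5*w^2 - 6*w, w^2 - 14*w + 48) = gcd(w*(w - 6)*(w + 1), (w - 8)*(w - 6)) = w - 6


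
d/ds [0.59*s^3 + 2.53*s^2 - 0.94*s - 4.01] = 1.77*s^2 + 5.06*s - 0.94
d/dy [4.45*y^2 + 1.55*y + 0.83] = 8.9*y + 1.55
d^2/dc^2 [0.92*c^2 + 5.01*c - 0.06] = 1.84000000000000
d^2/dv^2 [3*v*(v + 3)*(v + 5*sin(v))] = -15*v^2*sin(v) - 45*v*sin(v) + 60*v*cos(v) + 18*v + 30*sin(v) + 90*cos(v) + 18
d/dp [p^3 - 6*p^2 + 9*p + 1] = 3*p^2 - 12*p + 9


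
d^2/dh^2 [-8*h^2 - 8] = -16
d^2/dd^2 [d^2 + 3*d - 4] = 2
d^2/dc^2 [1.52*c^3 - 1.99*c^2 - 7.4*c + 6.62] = 9.12*c - 3.98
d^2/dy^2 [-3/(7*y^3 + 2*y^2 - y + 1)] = 6*((21*y + 2)*(7*y^3 + 2*y^2 - y + 1) - (21*y^2 + 4*y - 1)^2)/(7*y^3 + 2*y^2 - y + 1)^3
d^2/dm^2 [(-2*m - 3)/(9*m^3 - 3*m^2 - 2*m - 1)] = 2*(-486*m^5 - 1296*m^4 + 594*m^3 - 27*m^2 - 117*m + 1)/(729*m^9 - 729*m^8 - 243*m^7 + 54*m^6 + 216*m^5 + 45*m^4 - 17*m^3 - 21*m^2 - 6*m - 1)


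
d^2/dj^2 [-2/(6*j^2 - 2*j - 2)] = 2*(-9*j^2 + 3*j + (6*j - 1)^2 + 3)/(-3*j^2 + j + 1)^3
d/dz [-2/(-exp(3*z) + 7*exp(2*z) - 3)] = (28 - 6*exp(z))*exp(2*z)/(exp(3*z) - 7*exp(2*z) + 3)^2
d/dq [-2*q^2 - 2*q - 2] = -4*q - 2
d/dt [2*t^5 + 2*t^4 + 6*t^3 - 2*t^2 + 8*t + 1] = 10*t^4 + 8*t^3 + 18*t^2 - 4*t + 8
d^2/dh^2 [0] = 0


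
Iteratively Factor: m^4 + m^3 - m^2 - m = (m)*(m^3 + m^2 - m - 1) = m*(m - 1)*(m^2 + 2*m + 1) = m*(m - 1)*(m + 1)*(m + 1)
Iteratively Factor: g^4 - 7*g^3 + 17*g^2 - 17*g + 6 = (g - 1)*(g^3 - 6*g^2 + 11*g - 6) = (g - 1)^2*(g^2 - 5*g + 6) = (g - 2)*(g - 1)^2*(g - 3)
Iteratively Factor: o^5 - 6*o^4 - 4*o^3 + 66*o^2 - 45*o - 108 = (o - 4)*(o^4 - 2*o^3 - 12*o^2 + 18*o + 27) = (o - 4)*(o - 3)*(o^3 + o^2 - 9*o - 9) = (o - 4)*(o - 3)*(o + 3)*(o^2 - 2*o - 3) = (o - 4)*(o - 3)*(o + 1)*(o + 3)*(o - 3)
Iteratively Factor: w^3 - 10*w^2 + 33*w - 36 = (w - 3)*(w^2 - 7*w + 12) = (w - 3)^2*(w - 4)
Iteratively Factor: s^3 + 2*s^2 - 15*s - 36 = (s - 4)*(s^2 + 6*s + 9) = (s - 4)*(s + 3)*(s + 3)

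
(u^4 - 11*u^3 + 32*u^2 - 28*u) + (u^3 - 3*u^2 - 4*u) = u^4 - 10*u^3 + 29*u^2 - 32*u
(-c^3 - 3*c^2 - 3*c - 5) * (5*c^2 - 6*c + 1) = -5*c^5 - 9*c^4 + 2*c^3 - 10*c^2 + 27*c - 5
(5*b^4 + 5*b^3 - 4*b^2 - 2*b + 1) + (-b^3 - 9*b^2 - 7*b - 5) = 5*b^4 + 4*b^3 - 13*b^2 - 9*b - 4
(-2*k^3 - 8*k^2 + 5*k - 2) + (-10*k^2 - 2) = -2*k^3 - 18*k^2 + 5*k - 4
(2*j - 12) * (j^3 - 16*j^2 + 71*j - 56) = 2*j^4 - 44*j^3 + 334*j^2 - 964*j + 672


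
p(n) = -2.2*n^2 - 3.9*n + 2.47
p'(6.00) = -30.30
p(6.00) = -100.13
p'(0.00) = -3.90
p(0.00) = 2.47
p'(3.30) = -18.42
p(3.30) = -34.36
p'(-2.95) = 9.08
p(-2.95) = -5.17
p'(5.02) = -25.99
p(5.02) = -72.55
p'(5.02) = -25.99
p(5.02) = -72.55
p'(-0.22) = -2.93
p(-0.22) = 3.22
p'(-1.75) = 3.80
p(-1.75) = 2.56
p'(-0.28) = -2.67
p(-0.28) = 3.39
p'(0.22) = -4.87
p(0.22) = 1.51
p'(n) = -4.4*n - 3.9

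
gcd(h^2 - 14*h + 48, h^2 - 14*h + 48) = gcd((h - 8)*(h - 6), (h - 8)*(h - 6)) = h^2 - 14*h + 48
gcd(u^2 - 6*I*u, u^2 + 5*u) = u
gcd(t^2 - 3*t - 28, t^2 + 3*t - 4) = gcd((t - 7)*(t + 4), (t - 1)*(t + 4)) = t + 4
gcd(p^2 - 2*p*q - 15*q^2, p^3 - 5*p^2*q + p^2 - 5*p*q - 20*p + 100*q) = p - 5*q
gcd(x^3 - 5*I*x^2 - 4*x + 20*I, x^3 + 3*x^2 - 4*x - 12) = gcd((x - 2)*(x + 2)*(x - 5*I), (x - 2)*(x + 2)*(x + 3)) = x^2 - 4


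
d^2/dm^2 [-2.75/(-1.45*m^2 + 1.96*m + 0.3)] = (11.56375*m^2 - 15.631*m - 2.75*(2.9*m - 1.96)*(5.8*m - 3.92) - 2.3925)/(-1.45*m^2 + 1.96*m + 0.3)^3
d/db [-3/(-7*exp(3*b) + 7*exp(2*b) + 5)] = (42 - 63*exp(b))*exp(2*b)/(-7*exp(3*b) + 7*exp(2*b) + 5)^2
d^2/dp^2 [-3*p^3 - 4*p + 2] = -18*p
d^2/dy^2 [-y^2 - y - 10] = -2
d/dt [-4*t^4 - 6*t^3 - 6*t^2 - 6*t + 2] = -16*t^3 - 18*t^2 - 12*t - 6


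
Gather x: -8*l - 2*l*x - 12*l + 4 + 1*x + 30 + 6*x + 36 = -20*l + x*(7 - 2*l) + 70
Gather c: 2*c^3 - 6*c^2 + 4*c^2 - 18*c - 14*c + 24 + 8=2*c^3 - 2*c^2 - 32*c + 32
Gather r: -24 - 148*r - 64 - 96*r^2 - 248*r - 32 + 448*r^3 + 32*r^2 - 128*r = 448*r^3 - 64*r^2 - 524*r - 120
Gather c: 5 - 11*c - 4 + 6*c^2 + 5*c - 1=6*c^2 - 6*c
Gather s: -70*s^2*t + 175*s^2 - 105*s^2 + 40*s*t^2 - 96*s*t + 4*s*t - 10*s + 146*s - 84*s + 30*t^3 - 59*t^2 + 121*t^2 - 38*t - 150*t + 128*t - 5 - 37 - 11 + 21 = s^2*(70 - 70*t) + s*(40*t^2 - 92*t + 52) + 30*t^3 + 62*t^2 - 60*t - 32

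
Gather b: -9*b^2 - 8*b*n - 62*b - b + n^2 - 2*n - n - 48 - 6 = -9*b^2 + b*(-8*n - 63) + n^2 - 3*n - 54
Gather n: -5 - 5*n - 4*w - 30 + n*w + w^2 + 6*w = n*(w - 5) + w^2 + 2*w - 35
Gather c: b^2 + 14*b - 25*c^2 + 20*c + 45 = b^2 + 14*b - 25*c^2 + 20*c + 45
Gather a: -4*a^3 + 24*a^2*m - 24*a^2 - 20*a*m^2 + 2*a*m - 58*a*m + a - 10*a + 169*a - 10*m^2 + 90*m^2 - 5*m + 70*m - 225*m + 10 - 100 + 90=-4*a^3 + a^2*(24*m - 24) + a*(-20*m^2 - 56*m + 160) + 80*m^2 - 160*m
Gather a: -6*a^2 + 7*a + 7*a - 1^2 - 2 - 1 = -6*a^2 + 14*a - 4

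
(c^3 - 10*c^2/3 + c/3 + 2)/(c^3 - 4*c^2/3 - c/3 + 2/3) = (c - 3)/(c - 1)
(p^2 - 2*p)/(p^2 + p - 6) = p/(p + 3)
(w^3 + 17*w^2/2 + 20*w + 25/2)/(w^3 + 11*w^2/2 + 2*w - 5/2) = (2*w + 5)/(2*w - 1)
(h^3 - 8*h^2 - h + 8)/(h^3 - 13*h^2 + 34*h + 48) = (h - 1)/(h - 6)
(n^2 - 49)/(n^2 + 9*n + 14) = (n - 7)/(n + 2)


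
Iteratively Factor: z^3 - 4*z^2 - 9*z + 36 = (z + 3)*(z^2 - 7*z + 12) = (z - 3)*(z + 3)*(z - 4)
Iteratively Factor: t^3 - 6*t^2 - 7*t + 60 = (t - 4)*(t^2 - 2*t - 15) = (t - 4)*(t + 3)*(t - 5)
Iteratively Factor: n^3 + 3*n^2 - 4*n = (n)*(n^2 + 3*n - 4) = n*(n + 4)*(n - 1)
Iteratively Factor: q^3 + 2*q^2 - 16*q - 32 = (q - 4)*(q^2 + 6*q + 8) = (q - 4)*(q + 4)*(q + 2)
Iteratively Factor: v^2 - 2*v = (v - 2)*(v)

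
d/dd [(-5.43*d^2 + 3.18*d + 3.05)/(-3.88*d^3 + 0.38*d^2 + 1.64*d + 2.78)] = (-21.0684*d^4 + 24.6768*d^3 + 25.3884*d^2 - 32.5088*d + 3.8384)/(15.0544*d^6 - 2.9488*d^5 - 12.582*d^4 - 20.3264*d^3 + 4.8024*d^2 + 9.1184*d + 7.7284)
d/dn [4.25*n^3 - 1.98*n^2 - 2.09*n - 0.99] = 12.75*n^2 - 3.96*n - 2.09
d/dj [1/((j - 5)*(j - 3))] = 2*(4 - j)/(j^4 - 16*j^3 + 94*j^2 - 240*j + 225)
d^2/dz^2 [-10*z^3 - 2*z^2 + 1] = -60*z - 4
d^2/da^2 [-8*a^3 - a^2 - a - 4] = -48*a - 2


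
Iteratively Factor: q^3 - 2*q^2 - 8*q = (q)*(q^2 - 2*q - 8) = q*(q + 2)*(q - 4)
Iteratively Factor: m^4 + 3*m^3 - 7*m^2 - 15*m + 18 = (m + 3)*(m^3 - 7*m + 6) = (m + 3)^2*(m^2 - 3*m + 2) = (m - 2)*(m + 3)^2*(m - 1)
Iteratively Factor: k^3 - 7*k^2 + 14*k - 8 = (k - 4)*(k^2 - 3*k + 2) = (k - 4)*(k - 1)*(k - 2)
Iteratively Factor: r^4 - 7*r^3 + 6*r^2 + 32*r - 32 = (r - 1)*(r^3 - 6*r^2 + 32) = (r - 4)*(r - 1)*(r^2 - 2*r - 8) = (r - 4)*(r - 1)*(r + 2)*(r - 4)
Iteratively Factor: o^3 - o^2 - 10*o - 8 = (o + 1)*(o^2 - 2*o - 8) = (o - 4)*(o + 1)*(o + 2)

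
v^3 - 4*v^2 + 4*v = v*(v - 2)^2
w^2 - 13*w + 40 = (w - 8)*(w - 5)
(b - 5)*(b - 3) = b^2 - 8*b + 15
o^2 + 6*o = o*(o + 6)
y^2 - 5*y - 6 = (y - 6)*(y + 1)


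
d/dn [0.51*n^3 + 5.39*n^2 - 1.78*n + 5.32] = 1.53*n^2 + 10.78*n - 1.78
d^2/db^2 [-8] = 0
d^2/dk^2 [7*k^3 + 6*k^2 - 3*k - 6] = 42*k + 12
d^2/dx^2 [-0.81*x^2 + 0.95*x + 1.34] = -1.62000000000000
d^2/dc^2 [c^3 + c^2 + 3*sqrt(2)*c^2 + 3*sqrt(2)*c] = 6*c + 2 + 6*sqrt(2)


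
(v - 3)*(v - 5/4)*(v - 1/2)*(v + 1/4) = v^4 - 9*v^3/2 + 75*v^2/16 - 13*v/32 - 15/32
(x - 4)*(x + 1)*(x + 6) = x^3 + 3*x^2 - 22*x - 24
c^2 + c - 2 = (c - 1)*(c + 2)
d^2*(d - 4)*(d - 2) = d^4 - 6*d^3 + 8*d^2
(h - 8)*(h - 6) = h^2 - 14*h + 48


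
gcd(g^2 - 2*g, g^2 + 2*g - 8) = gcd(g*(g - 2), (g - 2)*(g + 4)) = g - 2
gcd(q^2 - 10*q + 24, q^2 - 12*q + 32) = q - 4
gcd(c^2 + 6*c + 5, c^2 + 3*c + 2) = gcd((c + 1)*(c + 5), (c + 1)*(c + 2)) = c + 1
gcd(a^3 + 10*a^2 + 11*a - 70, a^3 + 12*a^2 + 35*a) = a^2 + 12*a + 35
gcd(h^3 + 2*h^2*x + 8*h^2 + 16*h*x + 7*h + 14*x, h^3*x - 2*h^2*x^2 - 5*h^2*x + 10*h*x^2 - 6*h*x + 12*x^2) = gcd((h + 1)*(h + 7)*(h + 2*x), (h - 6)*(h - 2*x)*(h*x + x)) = h + 1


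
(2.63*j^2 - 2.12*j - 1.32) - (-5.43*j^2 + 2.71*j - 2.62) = 8.06*j^2 - 4.83*j + 1.3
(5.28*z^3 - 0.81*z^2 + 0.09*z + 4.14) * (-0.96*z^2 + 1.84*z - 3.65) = -5.0688*z^5 + 10.4928*z^4 - 20.8488*z^3 - 0.8523*z^2 + 7.2891*z - 15.111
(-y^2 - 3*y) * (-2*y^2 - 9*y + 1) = 2*y^4 + 15*y^3 + 26*y^2 - 3*y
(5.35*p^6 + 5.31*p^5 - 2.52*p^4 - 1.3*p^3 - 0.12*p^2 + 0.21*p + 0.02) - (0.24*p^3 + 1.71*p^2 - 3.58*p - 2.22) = 5.35*p^6 + 5.31*p^5 - 2.52*p^4 - 1.54*p^3 - 1.83*p^2 + 3.79*p + 2.24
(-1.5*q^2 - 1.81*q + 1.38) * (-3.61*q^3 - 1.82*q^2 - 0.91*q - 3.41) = 5.415*q^5 + 9.2641*q^4 - 0.3226*q^3 + 4.2505*q^2 + 4.9163*q - 4.7058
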